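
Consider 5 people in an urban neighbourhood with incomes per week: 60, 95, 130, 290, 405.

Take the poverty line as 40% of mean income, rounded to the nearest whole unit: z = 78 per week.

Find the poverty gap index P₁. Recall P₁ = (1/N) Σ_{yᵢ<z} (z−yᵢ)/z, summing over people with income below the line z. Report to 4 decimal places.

Poor units: 60 (q = 1 of N = 5).
Normalized shortfalls: (78−60)/78 = 0.2308.
Sum of shortfalls = 0.230769; P₁ averages over all N: 0.230769 / 5 = 0.0462.

0.0462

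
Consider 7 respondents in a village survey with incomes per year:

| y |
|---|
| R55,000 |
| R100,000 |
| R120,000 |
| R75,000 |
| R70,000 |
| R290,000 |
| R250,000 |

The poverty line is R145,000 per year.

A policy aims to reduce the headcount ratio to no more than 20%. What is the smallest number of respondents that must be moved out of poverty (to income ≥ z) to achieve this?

4

5 of the 7 respondents are poor, so H = 5/7 = 0.714.
A headcount ratio of at most 20% allows at most ⌊0.20 × 7⌋ = 1 poor respondents.
So at least 5 − 1 = 4 must be lifted.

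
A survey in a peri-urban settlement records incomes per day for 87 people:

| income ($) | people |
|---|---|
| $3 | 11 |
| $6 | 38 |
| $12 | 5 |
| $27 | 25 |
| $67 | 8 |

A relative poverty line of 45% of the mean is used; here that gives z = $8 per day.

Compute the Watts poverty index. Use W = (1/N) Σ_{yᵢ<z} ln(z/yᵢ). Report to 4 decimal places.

0.2497

Below z: 11×$3, 38×$6 (q = 49 of N = 87).
Log gaps: ln(8/3) = 0.9808 (×11); ln(8/6) = 0.2877 (×38).
W = 21.721041 / 87 = 0.2497.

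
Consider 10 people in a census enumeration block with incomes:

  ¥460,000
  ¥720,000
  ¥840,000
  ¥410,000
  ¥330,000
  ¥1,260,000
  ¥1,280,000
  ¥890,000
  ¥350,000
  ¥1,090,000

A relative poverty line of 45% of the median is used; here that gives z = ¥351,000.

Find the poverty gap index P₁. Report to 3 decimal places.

0.006

Below z: ¥330,000, ¥350,000 (q = 2 of N = 10).
Shortfall ratios: (351000−330000)/351000 = 0.0598; (351000−350000)/351000 = 0.0028.
Sum of shortfalls = 0.062678; P₁ averages over all N: 0.062678 / 10 = 0.006.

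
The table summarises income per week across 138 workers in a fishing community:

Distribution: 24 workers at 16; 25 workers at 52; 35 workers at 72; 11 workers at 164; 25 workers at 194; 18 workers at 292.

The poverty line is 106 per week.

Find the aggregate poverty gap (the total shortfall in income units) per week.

Below the line: 24×16, 25×52, 35×72 (q = 84 of N = 138).
Individual gaps: 24×(106−16) = 2160; 25×(106−52) = 1350; 35×(106−72) = 1190.
Aggregate gap = 4700.

4700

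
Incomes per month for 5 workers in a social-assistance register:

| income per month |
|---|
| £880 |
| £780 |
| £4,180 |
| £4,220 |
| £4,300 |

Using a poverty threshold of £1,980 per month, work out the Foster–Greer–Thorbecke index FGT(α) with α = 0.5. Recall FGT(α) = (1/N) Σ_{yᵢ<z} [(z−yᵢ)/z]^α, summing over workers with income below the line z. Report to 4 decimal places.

Incomes under z: £780, £880 (q = 2 of N = 5).
Relative gaps: (1980−780)/1980 = 0.6061; (1980−880)/1980 = 0.5556.
Raised to α = 0.5: 0.77850; 0.74536.
Sum = 1.523855; FGT(0.5) = 1.523855 / 5 = 0.3048.

0.3048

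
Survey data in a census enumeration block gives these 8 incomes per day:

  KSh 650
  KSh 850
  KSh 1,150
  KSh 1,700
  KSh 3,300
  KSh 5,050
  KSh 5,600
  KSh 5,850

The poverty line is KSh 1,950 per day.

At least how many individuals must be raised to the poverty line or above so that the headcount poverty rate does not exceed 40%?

Currently q = 4 of N = 8 are below the line (H = 0.500).
A headcount ratio of at most 40% allows at most ⌊0.40 × 8⌋ = 3 poor individuals.
So at least 4 − 3 = 1 must be lifted.

1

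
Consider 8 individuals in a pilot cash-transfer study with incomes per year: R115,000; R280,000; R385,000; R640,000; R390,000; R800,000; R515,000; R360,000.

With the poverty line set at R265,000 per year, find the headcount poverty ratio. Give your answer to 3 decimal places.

1 of the 8 individuals have income below R265,000.
H = 1/8 = 0.125.

0.125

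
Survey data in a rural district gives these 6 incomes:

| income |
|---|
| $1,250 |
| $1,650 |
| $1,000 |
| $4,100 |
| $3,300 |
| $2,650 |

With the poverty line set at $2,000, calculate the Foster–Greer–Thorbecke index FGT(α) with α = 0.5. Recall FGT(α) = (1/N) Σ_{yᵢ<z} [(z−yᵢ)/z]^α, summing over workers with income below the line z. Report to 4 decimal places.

0.2896

Below z: $1,000, $1,250, $1,650 (q = 3 of N = 6).
Shortfall ratios: (2000−1000)/2000 = 0.5000; (2000−1250)/2000 = 0.3750; (2000−1650)/2000 = 0.1750.
Raised to α = 0.5: 0.70711; 0.61237; 0.41833.
Sum = 1.737809; FGT(0.5) = 1.737809 / 6 = 0.2896.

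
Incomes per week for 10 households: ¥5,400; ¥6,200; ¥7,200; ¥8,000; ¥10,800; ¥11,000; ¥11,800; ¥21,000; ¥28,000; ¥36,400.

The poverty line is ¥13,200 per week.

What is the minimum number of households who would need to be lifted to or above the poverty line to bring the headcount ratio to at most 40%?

3

7 of the 10 households are poor, so H = 7/10 = 0.700.
A headcount ratio of at most 40% allows at most ⌊0.40 × 10⌋ = 4 poor households.
So at least 7 − 4 = 3 must be lifted.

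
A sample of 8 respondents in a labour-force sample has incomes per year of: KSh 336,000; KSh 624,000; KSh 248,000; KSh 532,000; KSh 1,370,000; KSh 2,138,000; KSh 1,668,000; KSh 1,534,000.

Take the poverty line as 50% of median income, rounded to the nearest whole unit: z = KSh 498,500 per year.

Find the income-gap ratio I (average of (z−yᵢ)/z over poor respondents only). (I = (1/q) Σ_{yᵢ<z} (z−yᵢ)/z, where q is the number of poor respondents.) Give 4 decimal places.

Below the line: KSh 248,000, KSh 336,000 (q = 2 of N = 8).
Relative gaps: 0.5025, 0.3260; sum = 0.828485.
The income-gap ratio divides by q (the poor only): 0.828485 / 2 = 0.4142.

0.4142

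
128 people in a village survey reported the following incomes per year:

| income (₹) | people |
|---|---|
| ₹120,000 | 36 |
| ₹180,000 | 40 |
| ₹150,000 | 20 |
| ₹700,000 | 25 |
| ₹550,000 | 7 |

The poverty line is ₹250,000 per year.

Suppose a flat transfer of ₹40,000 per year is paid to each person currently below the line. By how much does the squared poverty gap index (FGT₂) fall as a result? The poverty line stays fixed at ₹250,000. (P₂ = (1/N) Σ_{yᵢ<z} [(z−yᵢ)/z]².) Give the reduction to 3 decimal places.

Before: below the line — 36×₹120,000, 20×₹150,000, 40×₹180,000; squared poverty gap index (FGT₂) = 0.12555.
After the ₹40,000 transfer: below the line — 36×₹160,000, 20×₹190,000, 40×₹220,000; squared poverty gap index (FGT₂) = 0.04995.
Reduction = 0.12555 − 0.04995 = 0.076.

0.076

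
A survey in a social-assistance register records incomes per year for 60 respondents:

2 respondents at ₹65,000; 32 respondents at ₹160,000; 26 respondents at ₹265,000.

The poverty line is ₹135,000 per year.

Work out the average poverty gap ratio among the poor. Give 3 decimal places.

Incomes under z: 2×₹65,000 (q = 2 of N = 60).
Relative gaps: 0.5185 (×2); sum = 1.037037.
I averages over the q = 2 poor units only: 1.037037 / 2 = 0.519.

0.519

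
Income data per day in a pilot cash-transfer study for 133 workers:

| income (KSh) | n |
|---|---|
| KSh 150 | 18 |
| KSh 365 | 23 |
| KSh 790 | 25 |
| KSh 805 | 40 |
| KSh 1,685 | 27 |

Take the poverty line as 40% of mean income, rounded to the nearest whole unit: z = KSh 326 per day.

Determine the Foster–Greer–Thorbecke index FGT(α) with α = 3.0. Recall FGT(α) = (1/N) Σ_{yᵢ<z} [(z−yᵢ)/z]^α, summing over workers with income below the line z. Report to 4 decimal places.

0.0213

Incomes under z: 18×KSh 150 (q = 18 of N = 133).
Shortfall ratios: (326−150)/326 = 0.5399 (×18).
Raised to α = 3.0: 0.15736 (×18).
Sum = 2.832420; FGT(3.0) = 2.832420 / 133 = 0.0213.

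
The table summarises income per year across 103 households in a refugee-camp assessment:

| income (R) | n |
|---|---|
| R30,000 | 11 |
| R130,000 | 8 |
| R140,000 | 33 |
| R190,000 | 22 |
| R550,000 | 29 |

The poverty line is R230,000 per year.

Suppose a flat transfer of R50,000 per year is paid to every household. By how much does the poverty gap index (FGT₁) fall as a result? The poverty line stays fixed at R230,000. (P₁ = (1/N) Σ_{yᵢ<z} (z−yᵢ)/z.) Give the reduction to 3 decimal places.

0.147

Before: below the line — 11×R30,000, 8×R130,000, 33×R140,000, 22×R190,000; poverty gap index (FGT₁) = 0.28915.
After the R50,000 transfer: below the line — 11×R80,000, 8×R180,000, 33×R190,000; poverty gap index (FGT₁) = 0.14225.
Reduction = 0.28915 − 0.14225 = 0.147.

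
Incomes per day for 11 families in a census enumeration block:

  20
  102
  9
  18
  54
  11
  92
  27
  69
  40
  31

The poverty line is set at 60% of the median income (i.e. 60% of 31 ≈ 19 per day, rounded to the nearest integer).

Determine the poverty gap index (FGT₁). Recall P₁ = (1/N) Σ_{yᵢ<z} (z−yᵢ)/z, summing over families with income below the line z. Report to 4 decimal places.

0.0909

Poor units: 9, 11, 18 (q = 3 of N = 11).
Gap ratios (z−y)/z: (19−9)/19 = 0.5263; (19−11)/19 = 0.4211; (19−18)/19 = 0.0526.
Σ = 1.000000. Dividing by the full population N = 11 gives P₁ = 0.0909.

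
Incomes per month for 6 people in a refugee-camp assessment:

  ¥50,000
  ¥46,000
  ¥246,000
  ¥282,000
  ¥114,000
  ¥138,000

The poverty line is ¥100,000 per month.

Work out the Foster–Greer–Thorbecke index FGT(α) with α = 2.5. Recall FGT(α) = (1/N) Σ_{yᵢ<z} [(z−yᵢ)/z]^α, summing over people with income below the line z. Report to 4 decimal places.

Incomes under z: ¥46,000, ¥50,000 (q = 2 of N = 6).
Relative gaps: (100000−46000)/100000 = 0.5400; (100000−50000)/100000 = 0.5000.
Raised to α = 2.5: 0.21428; 0.17678.
Sum = 0.391058; FGT(2.5) = 0.391058 / 6 = 0.0652.

0.0652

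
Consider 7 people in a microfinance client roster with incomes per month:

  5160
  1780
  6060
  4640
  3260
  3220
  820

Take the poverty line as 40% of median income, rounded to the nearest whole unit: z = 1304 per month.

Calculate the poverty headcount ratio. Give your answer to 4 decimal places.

1 of the 7 people have income below 1304.
H = 1/7 = 0.1429.

0.1429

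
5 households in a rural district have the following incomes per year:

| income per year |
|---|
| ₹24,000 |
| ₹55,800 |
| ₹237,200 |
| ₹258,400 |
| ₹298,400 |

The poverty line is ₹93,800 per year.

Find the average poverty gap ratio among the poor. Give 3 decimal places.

0.575

Below the line: ₹24,000, ₹55,800 (q = 2 of N = 5).
Relative gaps: 0.7441, 0.4051; sum = 1.149254.
The income-gap ratio divides by q (the poor only): 1.149254 / 2 = 0.575.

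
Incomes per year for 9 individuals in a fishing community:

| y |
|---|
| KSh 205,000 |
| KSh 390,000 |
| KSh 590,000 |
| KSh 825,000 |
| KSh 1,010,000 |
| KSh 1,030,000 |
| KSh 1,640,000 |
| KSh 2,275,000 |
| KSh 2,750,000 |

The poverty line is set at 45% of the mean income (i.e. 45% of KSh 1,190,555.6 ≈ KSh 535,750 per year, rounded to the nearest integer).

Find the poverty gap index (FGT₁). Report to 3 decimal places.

0.099

Poor units: KSh 205,000, KSh 390,000 (q = 2 of N = 9).
Gap ratios (z−y)/z: (535750−205000)/535750 = 0.6174; (535750−390000)/535750 = 0.2720.
Σ = 0.889407. Dividing by the full population N = 9 gives P₁ = 0.099.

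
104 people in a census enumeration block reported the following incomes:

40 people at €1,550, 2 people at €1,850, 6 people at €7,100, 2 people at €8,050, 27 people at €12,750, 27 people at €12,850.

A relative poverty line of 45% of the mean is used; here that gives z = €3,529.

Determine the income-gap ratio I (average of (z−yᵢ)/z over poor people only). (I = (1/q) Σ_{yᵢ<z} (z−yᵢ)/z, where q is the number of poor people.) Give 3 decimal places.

0.557

Poor units: 40×€1,550, 2×€1,850 (q = 42 of N = 104).
Shortfall ratios (z−y)/z: 0.5608 (×40), 0.4758 (×2); sum = 23.382828.
I averages over the q = 42 poor units only: 23.382828 / 42 = 0.557.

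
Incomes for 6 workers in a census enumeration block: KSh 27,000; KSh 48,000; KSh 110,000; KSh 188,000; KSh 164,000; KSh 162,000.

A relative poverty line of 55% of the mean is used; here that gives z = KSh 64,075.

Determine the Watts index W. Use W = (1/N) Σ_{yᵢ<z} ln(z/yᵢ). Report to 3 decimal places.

Incomes under z: KSh 27,000, KSh 48,000 (q = 2 of N = 6).
Log gaps: ln(64075/27000) = 0.8642; ln(64075/48000) = 0.2889.
W = 1.153071 / 6 = 0.192.

0.192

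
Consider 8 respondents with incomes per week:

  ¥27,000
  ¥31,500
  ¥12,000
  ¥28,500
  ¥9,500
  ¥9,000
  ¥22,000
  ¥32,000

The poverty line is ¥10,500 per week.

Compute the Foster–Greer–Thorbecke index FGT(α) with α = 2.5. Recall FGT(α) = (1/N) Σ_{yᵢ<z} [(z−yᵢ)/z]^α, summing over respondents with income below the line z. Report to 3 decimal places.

Below the line: ¥9,000, ¥9,500 (q = 2 of N = 8).
Normalized shortfalls: (10500−9000)/10500 = 0.1429; (10500−9500)/10500 = 0.0952.
Raised to α = 2.5: 0.00771; 0.00280.
Sum = 0.010513; FGT(2.5) = 0.010513 / 8 = 0.001.

0.001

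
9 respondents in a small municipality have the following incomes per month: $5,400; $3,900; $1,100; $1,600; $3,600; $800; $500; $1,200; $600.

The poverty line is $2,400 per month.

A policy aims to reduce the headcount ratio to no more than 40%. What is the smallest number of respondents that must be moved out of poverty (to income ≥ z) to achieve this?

6 of the 9 respondents are poor, so H = 6/9 = 0.667.
A headcount ratio of at most 40% allows at most ⌊0.40 × 9⌋ = 3 poor respondents.
So at least 6 − 3 = 3 must be lifted.

3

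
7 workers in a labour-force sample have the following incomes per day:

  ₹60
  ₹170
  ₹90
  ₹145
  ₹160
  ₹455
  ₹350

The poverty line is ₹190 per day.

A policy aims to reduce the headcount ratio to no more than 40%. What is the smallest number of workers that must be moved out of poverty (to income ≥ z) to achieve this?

3

5 of the 7 workers are poor, so H = 5/7 = 0.714.
A headcount ratio of at most 40% allows at most ⌊0.40 × 7⌋ = 2 poor workers.
So at least 5 − 2 = 3 must be lifted.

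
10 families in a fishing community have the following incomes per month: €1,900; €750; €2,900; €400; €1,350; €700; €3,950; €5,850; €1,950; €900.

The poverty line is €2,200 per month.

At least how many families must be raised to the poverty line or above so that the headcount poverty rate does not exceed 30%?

7 of the 10 families are poor, so H = 7/10 = 0.700.
A headcount ratio of at most 30% allows at most ⌊0.30 × 10⌋ = 3 poor families.
So at least 7 − 3 = 4 must be lifted.

4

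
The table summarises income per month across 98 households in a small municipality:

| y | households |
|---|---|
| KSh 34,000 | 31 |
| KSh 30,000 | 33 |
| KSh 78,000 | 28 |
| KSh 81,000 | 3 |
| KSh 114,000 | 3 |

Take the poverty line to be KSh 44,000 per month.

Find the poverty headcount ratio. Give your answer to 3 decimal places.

64 of the 98 households have income below KSh 44,000.
H = 64/98 = 0.653.

0.653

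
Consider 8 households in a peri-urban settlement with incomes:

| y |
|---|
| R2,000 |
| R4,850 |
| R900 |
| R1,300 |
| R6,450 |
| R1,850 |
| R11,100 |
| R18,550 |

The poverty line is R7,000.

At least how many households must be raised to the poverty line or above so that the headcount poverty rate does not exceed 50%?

Currently q = 6 of N = 8 are below the line (H = 0.750).
A headcount ratio of at most 50% allows at most ⌊0.50 × 8⌋ = 4 poor households.
So at least 6 − 4 = 2 must be lifted.

2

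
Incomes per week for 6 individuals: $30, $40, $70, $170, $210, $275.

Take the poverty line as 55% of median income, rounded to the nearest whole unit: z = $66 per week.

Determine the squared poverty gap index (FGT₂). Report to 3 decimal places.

Below z: $30, $40 (q = 2 of N = 6).
Normalized shortfalls: (66−30)/66 = 0.5455; (66−40)/66 = 0.3939.
Squared: 0.2975; 0.1552.
Sum = 0.452709; P₂ = 0.452709 / 6 = 0.075.

0.075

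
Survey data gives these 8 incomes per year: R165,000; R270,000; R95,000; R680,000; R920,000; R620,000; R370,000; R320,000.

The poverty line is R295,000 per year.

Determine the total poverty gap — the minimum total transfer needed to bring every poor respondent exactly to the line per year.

R355,000

Below the line: R95,000, R165,000, R270,000 (q = 3 of N = 8).
Individual gaps: 295000−95000 = 200000; 295000−165000 = 130000; 295000−270000 = 25000.
Aggregate gap = R355,000.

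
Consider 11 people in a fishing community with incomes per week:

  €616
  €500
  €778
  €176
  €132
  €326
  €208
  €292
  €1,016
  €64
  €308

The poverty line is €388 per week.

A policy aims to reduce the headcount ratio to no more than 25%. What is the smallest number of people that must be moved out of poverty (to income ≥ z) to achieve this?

5

Currently q = 7 of N = 11 are below the line (H = 0.636).
A headcount ratio of at most 25% allows at most ⌊0.25 × 11⌋ = 2 poor people.
So at least 7 − 2 = 5 must be lifted.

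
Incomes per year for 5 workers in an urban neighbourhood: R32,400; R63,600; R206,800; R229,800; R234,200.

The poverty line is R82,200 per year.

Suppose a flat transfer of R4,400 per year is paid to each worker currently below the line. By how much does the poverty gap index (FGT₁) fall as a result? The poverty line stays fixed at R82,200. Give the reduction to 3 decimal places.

Before: below the line — R32,400, R63,600; poverty gap index (FGT₁) = 0.16642.
After the R4,400 transfer: below the line — R36,800, R68,000; poverty gap index (FGT₁) = 0.14501.
Reduction = 0.16642 − 0.14501 = 0.021.

0.021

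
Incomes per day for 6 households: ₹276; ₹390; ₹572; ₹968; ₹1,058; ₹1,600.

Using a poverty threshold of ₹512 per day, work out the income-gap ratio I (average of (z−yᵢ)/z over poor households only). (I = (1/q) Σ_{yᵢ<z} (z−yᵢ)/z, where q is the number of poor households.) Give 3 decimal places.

Below z: ₹276, ₹390 (q = 2 of N = 6).
Shortfall ratios (z−y)/z: 0.4609, 0.2383; sum = 0.699219.
The income-gap ratio divides by q (the poor only): 0.699219 / 2 = 0.350.

0.350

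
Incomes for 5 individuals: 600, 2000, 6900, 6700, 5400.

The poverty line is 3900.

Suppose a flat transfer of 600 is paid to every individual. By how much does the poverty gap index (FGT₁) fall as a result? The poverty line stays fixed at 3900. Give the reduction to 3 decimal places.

0.062

Before: below the line — 600, 2000; poverty gap index (FGT₁) = 0.26667.
After the 600 transfer: below the line — 1200, 2600; poverty gap index (FGT₁) = 0.20513.
Reduction = 0.26667 − 0.20513 = 0.062.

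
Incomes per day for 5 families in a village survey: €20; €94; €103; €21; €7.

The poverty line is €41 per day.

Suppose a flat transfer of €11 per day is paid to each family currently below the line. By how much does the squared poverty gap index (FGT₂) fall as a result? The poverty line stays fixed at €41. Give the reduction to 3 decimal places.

0.153

Before: below the line — €7, €20, €21; squared poverty gap index (FGT₂) = 0.23760.
After the €11 transfer: below the line — €18, €31, €32; squared poverty gap index (FGT₂) = 0.08447.
Reduction = 0.23760 − 0.08447 = 0.153.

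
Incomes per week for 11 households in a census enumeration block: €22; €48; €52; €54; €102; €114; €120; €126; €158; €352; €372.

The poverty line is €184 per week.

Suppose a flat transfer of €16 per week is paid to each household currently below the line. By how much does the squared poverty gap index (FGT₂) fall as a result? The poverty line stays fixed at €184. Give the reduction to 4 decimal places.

0.0677

Before: below the line — €22, €48, €52, €54, €102, €114, €120, €126, €158; squared poverty gap index (FGT₂) = 0.265359.
After the €16 transfer: below the line — €38, €64, €68, €70, €118, €130, €136, €142, €174; squared poverty gap index (FGT₂) = 0.197650.
Reduction = 0.265359 − 0.197650 = 0.0677.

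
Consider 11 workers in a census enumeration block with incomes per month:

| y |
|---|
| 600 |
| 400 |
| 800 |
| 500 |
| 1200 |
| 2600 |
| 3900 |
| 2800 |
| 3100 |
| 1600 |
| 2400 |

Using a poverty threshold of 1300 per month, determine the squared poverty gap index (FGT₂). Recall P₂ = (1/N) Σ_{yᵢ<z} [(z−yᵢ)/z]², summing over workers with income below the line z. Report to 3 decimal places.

Incomes under z: 400, 500, 600, 800, 1200 (q = 5 of N = 11).
Gap ratios (z−y)/z: (1300−400)/1300 = 0.6923; (1300−500)/1300 = 0.6154; (1300−600)/1300 = 0.5385; (1300−800)/1300 = 0.3846; (1300−1200)/1300 = 0.0769.
Squared: 0.4793; 0.3787; 0.2899; 0.1479; 0.0059.
Sum = 1.301775; P₂ = 1.301775 / 11 = 0.118.

0.118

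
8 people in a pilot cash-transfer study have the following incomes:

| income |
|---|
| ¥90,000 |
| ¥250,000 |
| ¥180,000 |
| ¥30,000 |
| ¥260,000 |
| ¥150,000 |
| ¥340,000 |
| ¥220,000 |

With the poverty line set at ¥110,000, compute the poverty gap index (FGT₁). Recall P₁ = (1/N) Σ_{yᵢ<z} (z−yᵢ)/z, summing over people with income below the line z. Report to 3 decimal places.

Incomes under z: ¥30,000, ¥90,000 (q = 2 of N = 8).
Shortfall ratios: (110000−30000)/110000 = 0.7273; (110000−90000)/110000 = 0.1818.
Sum of shortfalls = 0.909091; P₁ averages over all N: 0.909091 / 8 = 0.114.

0.114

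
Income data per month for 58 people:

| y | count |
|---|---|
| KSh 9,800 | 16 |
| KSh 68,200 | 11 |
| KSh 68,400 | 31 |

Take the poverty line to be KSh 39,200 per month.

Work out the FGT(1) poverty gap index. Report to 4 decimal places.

0.2069

Below the line: 16×KSh 9,800 (q = 16 of N = 58).
Normalized shortfalls: (39200−9800)/39200 = 0.7500 (×16).
Sum of shortfalls = 12.000000; P₁ averages over all N: 12.000000 / 58 = 0.2069.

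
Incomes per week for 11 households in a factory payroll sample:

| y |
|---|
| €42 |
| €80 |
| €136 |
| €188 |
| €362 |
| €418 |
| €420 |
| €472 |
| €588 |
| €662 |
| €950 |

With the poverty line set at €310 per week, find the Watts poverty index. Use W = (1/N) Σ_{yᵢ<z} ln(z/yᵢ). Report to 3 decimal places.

0.425

Below z: €42, €80, €136, €188 (q = 4 of N = 11).
Log shortfalls: ln(310/42) = 1.9989; ln(310/80) = 1.3545; ln(310/136) = 0.8239; ln(310/188) = 0.5001.
W = 4.677496 / 11 = 0.425.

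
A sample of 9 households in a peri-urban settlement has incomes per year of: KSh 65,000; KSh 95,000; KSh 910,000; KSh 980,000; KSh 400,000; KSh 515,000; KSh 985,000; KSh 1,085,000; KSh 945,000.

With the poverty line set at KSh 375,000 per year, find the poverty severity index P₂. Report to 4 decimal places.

0.1379

Poor units: KSh 65,000, KSh 95,000 (q = 2 of N = 9).
Gap ratios (z−y)/z: (375000−65000)/375000 = 0.8267; (375000−95000)/375000 = 0.7467.
Squared: 0.6834; 0.5575.
Sum = 1.240889; P₂ = 1.240889 / 9 = 0.1379.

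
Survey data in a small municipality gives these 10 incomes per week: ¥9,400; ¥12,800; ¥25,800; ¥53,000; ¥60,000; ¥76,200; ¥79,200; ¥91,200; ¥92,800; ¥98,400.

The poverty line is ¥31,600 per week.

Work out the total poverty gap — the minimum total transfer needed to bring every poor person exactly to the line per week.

¥46,800

Poor units: ¥9,400, ¥12,800, ¥25,800 (q = 3 of N = 10).
Individual gaps: 31600−9400 = 22200; 31600−12800 = 18800; 31600−25800 = 5800.
Aggregate gap = ¥46,800.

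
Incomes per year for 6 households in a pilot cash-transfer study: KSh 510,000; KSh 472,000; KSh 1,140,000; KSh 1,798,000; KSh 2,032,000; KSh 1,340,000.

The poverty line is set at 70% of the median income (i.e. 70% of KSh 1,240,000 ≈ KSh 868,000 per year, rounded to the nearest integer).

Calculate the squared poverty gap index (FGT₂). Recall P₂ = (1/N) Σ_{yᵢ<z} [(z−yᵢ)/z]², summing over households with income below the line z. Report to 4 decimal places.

0.0630

Below the line: KSh 472,000, KSh 510,000 (q = 2 of N = 6).
Shortfall ratios: (868000−472000)/868000 = 0.4562; (868000−510000)/868000 = 0.4124.
Squared: 0.2081; 0.1701.
Sum = 0.378247; P₂ = 0.378247 / 6 = 0.0630.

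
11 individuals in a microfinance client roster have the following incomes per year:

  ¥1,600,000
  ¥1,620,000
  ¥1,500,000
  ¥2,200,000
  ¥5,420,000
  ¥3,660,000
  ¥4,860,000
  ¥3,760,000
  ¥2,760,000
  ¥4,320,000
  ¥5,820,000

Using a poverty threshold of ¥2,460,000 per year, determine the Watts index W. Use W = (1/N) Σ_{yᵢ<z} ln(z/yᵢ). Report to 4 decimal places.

0.1322

Below the line: ¥1,500,000, ¥1,600,000, ¥1,620,000, ¥2,200,000 (q = 4 of N = 11).
Log shortfalls: ln(2460000/1500000) = 0.4947; ln(2460000/1600000) = 0.4302; ln(2460000/1620000) = 0.4177; ln(2460000/2200000) = 0.1117.
W = 1.454293 / 11 = 0.1322.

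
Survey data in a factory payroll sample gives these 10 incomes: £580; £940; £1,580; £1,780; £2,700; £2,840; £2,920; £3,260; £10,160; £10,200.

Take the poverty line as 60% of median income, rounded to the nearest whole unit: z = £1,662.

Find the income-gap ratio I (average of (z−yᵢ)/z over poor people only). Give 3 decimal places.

0.378

Below z: £580, £940, £1,580 (q = 3 of N = 10).
Relative gaps: 0.6510, 0.4344, 0.0493; sum = 1.134777.
The income-gap ratio divides by q (the poor only): 1.134777 / 3 = 0.378.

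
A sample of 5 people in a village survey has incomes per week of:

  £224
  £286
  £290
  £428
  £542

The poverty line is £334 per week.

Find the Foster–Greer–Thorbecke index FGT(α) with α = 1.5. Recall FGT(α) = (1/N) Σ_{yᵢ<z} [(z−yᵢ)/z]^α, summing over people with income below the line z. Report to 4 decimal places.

Below the line: £224, £286, £290 (q = 3 of N = 5).
Gap ratios (z−y)/z: (334−224)/334 = 0.3293; (334−286)/334 = 0.1437; (334−290)/334 = 0.1317.
Raised to α = 1.5: 0.18900; 0.05448; 0.04781.
Sum = 0.291298; FGT(1.5) = 0.291298 / 5 = 0.0583.

0.0583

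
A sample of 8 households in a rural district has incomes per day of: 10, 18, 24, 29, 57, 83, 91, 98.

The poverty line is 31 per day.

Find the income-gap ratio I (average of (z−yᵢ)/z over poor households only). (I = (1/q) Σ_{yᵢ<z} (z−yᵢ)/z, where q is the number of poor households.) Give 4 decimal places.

Poor units: 10, 18, 24, 29 (q = 4 of N = 8).
Shortfall ratios (z−y)/z: 0.6774, 0.4194, 0.2258, 0.0645; sum = 1.387097.
I averages over the q = 4 poor units only: 1.387097 / 4 = 0.3468.

0.3468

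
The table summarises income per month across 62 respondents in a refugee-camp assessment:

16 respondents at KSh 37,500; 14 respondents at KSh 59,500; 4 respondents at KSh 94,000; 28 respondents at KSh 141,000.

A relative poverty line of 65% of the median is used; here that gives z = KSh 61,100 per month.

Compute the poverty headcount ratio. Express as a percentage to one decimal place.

30 of the 62 respondents have income below KSh 61,100.
H = 30/62 = 48.4%.

48.4%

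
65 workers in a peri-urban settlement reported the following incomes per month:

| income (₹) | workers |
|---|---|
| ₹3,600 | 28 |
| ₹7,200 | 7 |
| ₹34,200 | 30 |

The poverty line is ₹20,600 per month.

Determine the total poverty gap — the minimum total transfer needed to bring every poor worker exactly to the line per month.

₹569,800

Below the line: 28×₹3,600, 7×₹7,200 (q = 35 of N = 65).
Individual gaps: 28×(20600−3600) = 476000; 7×(20600−7200) = 93800.
Aggregate gap = ₹569,800.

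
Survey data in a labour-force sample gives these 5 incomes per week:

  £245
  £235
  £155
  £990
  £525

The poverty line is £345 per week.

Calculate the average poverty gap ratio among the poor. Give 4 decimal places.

0.3865

Poor units: £155, £235, £245 (q = 3 of N = 5).
Relative gaps: 0.5507, 0.3188, 0.2899; sum = 1.159420.
I averages over the q = 3 poor units only: 1.159420 / 3 = 0.3865.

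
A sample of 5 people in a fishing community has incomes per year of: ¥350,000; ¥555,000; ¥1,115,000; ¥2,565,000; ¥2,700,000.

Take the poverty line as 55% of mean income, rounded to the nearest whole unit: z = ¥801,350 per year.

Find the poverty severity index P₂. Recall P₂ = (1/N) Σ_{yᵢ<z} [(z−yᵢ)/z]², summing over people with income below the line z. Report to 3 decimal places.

0.082

Poor units: ¥350,000, ¥555,000 (q = 2 of N = 5).
Relative gaps: (801350−350000)/801350 = 0.5632; (801350−555000)/801350 = 0.3074.
Squared: 0.3172; 0.0945.
Sum = 0.411742; P₂ = 0.411742 / 5 = 0.082.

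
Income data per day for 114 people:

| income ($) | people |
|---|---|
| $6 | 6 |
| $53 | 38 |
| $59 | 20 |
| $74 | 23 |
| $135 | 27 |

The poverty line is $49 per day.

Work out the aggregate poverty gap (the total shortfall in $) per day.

$258

Below z: 6×$6 (q = 6 of N = 114).
Individual gaps: 6×(49−6) = 258.
Aggregate gap = $258.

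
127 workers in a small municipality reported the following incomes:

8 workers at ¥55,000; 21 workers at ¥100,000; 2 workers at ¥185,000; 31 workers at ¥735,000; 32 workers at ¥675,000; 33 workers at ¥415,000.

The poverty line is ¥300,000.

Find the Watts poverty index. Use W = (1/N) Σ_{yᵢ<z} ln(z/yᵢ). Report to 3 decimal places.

Below the line: 8×¥55,000, 21×¥100,000, 2×¥185,000 (q = 31 of N = 127).
Log gaps: ln(300000/55000) = 1.6964 (×8); ln(300000/100000) = 1.0986 (×21); ln(300000/185000) = 0.4834 (×2).
W = 37.609306 / 127 = 0.296.

0.296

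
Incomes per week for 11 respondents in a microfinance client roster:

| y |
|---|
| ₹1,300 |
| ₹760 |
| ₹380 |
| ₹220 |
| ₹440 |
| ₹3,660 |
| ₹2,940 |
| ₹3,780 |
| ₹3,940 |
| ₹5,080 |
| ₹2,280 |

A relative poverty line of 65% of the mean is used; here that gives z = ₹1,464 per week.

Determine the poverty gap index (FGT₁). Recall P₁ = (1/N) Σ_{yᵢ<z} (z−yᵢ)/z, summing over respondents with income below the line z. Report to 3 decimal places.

0.262

Below z: ₹220, ₹380, ₹440, ₹760, ₹1,300 (q = 5 of N = 11).
Relative gaps: (1464−220)/1464 = 0.8497; (1464−380)/1464 = 0.7404; (1464−440)/1464 = 0.6995; (1464−760)/1464 = 0.4809; (1464−1300)/1464 = 0.1120.
Sum of shortfalls = 2.882514; P₁ averages over all N: 2.882514 / 11 = 0.262.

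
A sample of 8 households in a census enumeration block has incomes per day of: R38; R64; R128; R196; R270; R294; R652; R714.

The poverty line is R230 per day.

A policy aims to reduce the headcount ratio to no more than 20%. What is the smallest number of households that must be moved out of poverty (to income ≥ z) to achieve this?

3

4 of the 8 households are poor, so H = 4/8 = 0.500.
A headcount ratio of at most 20% allows at most ⌊0.20 × 8⌋ = 1 poor households.
So at least 4 − 1 = 3 must be lifted.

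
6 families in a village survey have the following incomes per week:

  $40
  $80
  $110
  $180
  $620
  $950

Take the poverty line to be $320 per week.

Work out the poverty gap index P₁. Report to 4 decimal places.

Below the line: $40, $80, $110, $180 (q = 4 of N = 6).
Shortfall ratios: (320−40)/320 = 0.8750; (320−80)/320 = 0.7500; (320−110)/320 = 0.6562; (320−180)/320 = 0.4375.
Sum of shortfalls = 2.718750; P₁ averages over all N: 2.718750 / 6 = 0.4531.

0.4531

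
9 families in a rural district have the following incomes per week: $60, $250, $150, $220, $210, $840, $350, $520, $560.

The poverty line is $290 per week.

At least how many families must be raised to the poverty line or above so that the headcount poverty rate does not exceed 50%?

1

5 of the 9 families are poor, so H = 5/9 = 0.556.
A headcount ratio of at most 50% allows at most ⌊0.50 × 9⌋ = 4 poor families.
So at least 5 − 4 = 1 must be lifted.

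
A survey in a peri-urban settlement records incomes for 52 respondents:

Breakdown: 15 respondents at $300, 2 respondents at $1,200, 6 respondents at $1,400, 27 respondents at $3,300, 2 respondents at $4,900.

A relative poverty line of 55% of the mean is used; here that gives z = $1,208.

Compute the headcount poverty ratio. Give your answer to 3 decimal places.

17 of the 52 respondents have income below $1,208.
H = 17/52 = 0.327.

0.327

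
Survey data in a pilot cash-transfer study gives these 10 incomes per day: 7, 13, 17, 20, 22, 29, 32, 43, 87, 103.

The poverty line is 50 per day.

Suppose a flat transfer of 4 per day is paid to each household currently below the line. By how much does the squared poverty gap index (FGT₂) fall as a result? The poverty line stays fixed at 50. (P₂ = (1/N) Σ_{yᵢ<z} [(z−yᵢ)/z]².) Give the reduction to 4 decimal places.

0.0643

Before: below the line — 7, 13, 17, 20, 22, 29, 32, 43; squared poverty gap index (FGT₂) = 0.272200.
After the 4 transfer: below the line — 11, 17, 21, 24, 26, 33, 36, 47; squared poverty gap index (FGT₂) = 0.207880.
Reduction = 0.272200 − 0.207880 = 0.0643.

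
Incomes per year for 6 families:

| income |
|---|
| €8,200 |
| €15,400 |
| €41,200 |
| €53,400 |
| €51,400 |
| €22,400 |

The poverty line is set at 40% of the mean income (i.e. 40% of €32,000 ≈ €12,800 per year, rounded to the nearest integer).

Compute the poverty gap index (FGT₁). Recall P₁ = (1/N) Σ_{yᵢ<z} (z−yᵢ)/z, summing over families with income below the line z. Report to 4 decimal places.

0.0599

Poor units: €8,200 (q = 1 of N = 6).
Normalized shortfalls: (12800−8200)/12800 = 0.3594.
Sum of shortfalls = 0.359375; P₁ averages over all N: 0.359375 / 6 = 0.0599.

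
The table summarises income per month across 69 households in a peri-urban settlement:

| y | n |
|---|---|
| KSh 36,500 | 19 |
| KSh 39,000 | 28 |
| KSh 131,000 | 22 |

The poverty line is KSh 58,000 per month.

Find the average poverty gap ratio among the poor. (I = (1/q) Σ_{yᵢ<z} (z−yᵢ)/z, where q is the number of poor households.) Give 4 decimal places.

0.3450

Poor units: 19×KSh 36,500, 28×KSh 39,000 (q = 47 of N = 69).
Shortfall ratios (z−y)/z: 0.3707 (×19), 0.3276 (×28); sum = 16.215517.
The income-gap ratio divides by q (the poor only): 16.215517 / 47 = 0.3450.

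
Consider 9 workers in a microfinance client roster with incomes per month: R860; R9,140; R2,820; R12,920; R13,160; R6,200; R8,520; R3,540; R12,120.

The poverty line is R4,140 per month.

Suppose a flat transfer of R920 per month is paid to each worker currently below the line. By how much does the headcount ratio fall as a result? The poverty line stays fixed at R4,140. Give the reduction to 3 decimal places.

0.111

Before: below the line — R860, R2,820, R3,540; headcount ratio = 0.33333.
After the R920 transfer: below the line — R1,780, R3,740; headcount ratio = 0.22222.
Reduction = 0.33333 − 0.22222 = 0.111.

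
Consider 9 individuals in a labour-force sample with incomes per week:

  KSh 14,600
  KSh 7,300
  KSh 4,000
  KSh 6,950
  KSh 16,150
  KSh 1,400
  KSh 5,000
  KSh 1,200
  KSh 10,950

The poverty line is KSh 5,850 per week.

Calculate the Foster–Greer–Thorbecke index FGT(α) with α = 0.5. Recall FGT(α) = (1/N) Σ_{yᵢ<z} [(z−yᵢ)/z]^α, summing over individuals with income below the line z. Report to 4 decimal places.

0.3008

Below the line: KSh 1,200, KSh 1,400, KSh 4,000, KSh 5,000 (q = 4 of N = 9).
Normalized shortfalls: (5850−1200)/5850 = 0.7949; (5850−1400)/5850 = 0.7607; (5850−4000)/5850 = 0.3162; (5850−5000)/5850 = 0.1453.
Raised to α = 0.5: 0.89156; 0.87217; 0.56235; 0.38118.
Sum = 2.707261; FGT(0.5) = 2.707261 / 9 = 0.3008.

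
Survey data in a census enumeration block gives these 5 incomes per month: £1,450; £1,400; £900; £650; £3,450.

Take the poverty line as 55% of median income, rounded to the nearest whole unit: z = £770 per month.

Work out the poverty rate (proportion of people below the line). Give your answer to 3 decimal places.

0.200

1 of the 5 people have income below £770.
H = 1/5 = 0.200.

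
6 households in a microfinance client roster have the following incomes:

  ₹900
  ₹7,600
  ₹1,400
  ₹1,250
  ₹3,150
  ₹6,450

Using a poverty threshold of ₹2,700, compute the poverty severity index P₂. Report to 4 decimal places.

Below z: ₹900, ₹1,250, ₹1,400 (q = 3 of N = 6).
Normalized shortfalls: (2700−900)/2700 = 0.6667; (2700−1250)/2700 = 0.5370; (2700−1400)/2700 = 0.4815.
Squared: 0.4444; 0.2884; 0.2318.
Sum = 0.964678; P₂ = 0.964678 / 6 = 0.1608.

0.1608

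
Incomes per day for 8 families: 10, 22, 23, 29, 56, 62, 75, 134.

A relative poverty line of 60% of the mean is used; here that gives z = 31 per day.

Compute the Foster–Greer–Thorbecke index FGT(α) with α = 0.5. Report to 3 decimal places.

0.265

Below z: 10, 22, 23, 29 (q = 4 of N = 8).
Relative gaps: (31−10)/31 = 0.6774; (31−22)/31 = 0.2903; (31−23)/31 = 0.2581; (31−29)/31 = 0.0645.
Raised to α = 0.5: 0.82305; 0.53882; 0.50800; 0.25400.
Sum = 2.123872; FGT(0.5) = 2.123872 / 8 = 0.265.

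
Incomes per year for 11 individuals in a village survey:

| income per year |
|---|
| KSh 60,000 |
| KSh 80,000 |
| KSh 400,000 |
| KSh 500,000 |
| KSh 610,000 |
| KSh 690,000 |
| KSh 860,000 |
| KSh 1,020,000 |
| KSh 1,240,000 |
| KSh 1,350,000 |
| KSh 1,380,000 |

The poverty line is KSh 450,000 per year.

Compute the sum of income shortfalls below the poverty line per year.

KSh 810,000

Incomes under z: KSh 60,000, KSh 80,000, KSh 400,000 (q = 3 of N = 11).
Individual gaps: 450000−60000 = 390000; 450000−80000 = 370000; 450000−400000 = 50000.
Aggregate gap = KSh 810,000.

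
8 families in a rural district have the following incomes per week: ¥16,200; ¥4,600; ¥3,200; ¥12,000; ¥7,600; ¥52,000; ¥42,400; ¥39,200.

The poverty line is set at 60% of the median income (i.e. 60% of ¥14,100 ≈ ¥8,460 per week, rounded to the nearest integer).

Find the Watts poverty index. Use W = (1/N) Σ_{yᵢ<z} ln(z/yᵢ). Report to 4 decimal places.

0.2111

Incomes under z: ¥3,200, ¥4,600, ¥7,600 (q = 3 of N = 8).
Log gaps: ln(8460/3200) = 0.9722; ln(8460/4600) = 0.6093; ln(8460/7600) = 0.1072.
W = 1.688692 / 8 = 0.2111.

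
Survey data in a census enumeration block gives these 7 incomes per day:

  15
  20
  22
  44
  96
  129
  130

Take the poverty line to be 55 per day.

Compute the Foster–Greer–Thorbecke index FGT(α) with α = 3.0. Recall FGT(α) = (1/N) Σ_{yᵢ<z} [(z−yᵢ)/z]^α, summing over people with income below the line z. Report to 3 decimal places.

0.124

Incomes under z: 15, 20, 22, 44 (q = 4 of N = 7).
Relative gaps: (55−15)/55 = 0.7273; (55−20)/55 = 0.6364; (55−22)/55 = 0.6000; (55−44)/55 = 0.2000.
Raised to α = 3.0: 0.38467; 0.25770; 0.21600; 0.00800.
Sum = 0.866374; FGT(3.0) = 0.866374 / 7 = 0.124.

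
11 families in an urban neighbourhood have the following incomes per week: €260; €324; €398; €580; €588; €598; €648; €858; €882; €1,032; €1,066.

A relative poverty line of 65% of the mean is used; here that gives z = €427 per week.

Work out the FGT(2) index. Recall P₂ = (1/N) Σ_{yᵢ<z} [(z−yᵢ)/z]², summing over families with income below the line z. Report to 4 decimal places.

0.0196

Poor units: €260, €324, €398 (q = 3 of N = 11).
Shortfall ratios: (427−260)/427 = 0.3911; (427−324)/427 = 0.2412; (427−398)/427 = 0.0679.
Squared: 0.1530; 0.0582; 0.0046.
Sum = 0.215758; P₂ = 0.215758 / 11 = 0.0196.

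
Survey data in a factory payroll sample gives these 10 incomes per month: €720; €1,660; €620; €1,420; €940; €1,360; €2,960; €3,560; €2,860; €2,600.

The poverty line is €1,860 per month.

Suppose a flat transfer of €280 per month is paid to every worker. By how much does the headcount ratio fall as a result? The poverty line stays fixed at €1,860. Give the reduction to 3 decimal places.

0.100

Before: below the line — €620, €720, €940, €1,360, €1,420, €1,660; headcount ratio = 0.60000.
After the €280 transfer: below the line — €900, €1,000, €1,220, €1,640, €1,700; headcount ratio = 0.50000.
Reduction = 0.60000 − 0.50000 = 0.100.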